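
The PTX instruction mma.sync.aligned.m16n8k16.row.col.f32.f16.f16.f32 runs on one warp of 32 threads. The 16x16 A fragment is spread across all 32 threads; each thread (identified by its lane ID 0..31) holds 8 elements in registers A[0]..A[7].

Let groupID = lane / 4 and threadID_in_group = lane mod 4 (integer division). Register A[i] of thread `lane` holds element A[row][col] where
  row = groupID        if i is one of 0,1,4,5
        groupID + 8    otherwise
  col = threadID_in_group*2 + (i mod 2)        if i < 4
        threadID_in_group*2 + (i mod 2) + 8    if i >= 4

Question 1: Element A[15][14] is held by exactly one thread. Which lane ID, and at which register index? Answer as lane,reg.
r: 15->gid=7,r8=1  c: 14->c8=1,tid=3,i&1=0
L=7*4+3=31  i=1*4+1*2+0=6

31,6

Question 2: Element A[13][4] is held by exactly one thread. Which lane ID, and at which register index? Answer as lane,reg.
r=13->g=5,rb=1  c=4->cb=0,t=2,b0=0
L=5*4+2=22  i=0*4+1*2+0=2

22,2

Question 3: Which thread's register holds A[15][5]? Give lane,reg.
30,3

r=15->g=7,rb=1  c=5->cb=0,t=2,b0=1
L=7*4+2=30  i=0*4+1*2+1=3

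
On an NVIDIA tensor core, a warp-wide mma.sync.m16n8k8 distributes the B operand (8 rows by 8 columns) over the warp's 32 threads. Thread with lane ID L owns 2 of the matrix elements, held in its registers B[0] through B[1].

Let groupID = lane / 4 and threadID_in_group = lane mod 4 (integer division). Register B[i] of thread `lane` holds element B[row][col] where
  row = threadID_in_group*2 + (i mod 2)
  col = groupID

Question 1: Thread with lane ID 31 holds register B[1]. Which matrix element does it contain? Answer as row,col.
L=31->g=31>>2=7, t=31&3=3
[1]->row 3·2+1=7  col g=7

7,7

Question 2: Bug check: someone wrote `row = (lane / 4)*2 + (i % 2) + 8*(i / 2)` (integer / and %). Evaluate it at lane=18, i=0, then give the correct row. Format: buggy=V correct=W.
`(lane / 4)*2 + (i % 2) + 8*(i / 2)`[18,0]⇒8
lane 18: gr=4 (18/4), th=2 (18%4)
i=0: r=2*2+0=4, c=gr=4
row: 8 vs 4

buggy=8 correct=4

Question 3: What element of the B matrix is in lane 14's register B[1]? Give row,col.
lane 14: g=3 (14/4), t=2 (14%4)
i=1: r=2*2+1=5, c=g=3

5,3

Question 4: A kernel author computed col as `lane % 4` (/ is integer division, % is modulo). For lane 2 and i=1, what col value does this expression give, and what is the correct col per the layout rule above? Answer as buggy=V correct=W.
`lane % 4`[2,1]->2
lane 2->2/4=0, 2 mod 4=2
i=1  r:2·2+1->5  c:0
col: 2 vs 0

buggy=2 correct=0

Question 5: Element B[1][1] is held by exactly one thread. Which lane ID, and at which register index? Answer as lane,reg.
c:1=>grp=1  r:1=>tig=0,lo=1
L=1*4+0=4  i=1=1

4,1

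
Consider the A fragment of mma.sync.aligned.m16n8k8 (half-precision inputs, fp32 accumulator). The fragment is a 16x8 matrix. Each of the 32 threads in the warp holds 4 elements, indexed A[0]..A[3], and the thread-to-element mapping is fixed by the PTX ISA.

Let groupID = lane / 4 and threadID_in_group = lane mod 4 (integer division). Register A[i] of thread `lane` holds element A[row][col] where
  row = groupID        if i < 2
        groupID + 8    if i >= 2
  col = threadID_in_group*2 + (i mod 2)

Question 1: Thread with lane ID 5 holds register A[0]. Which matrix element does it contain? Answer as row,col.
1,2

lane 5->5/4=1, 5 mod 4=1
i=0  r:1+0->1  c:2·1+0->2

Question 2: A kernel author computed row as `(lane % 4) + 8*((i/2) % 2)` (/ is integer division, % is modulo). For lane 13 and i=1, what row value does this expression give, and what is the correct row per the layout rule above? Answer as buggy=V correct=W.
buggy=1 correct=3

`(lane % 4) + 8*((i/2) % 2)`[13,1]->1
lane 13->13/4=3, 13 mod 4=1
i=1  r:3+0->3  c:2·1+1->3
row: 1 vs 3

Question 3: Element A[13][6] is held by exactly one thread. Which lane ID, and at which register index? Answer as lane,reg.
r=13->g=5,rb=1  c=6->t=3,b0=0
L=5*4+3=23  i=1*2+0=2

23,2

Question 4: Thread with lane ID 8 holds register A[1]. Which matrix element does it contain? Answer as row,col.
8: grp=2,tig=0
[1] (2+0,0*2+1) = (2,1)

2,1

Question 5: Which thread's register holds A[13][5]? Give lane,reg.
r:13=>grp=5,rB=1  c:5=>tig=2,lo=1
L=5*4+2=22  i=1*2+1=3

22,3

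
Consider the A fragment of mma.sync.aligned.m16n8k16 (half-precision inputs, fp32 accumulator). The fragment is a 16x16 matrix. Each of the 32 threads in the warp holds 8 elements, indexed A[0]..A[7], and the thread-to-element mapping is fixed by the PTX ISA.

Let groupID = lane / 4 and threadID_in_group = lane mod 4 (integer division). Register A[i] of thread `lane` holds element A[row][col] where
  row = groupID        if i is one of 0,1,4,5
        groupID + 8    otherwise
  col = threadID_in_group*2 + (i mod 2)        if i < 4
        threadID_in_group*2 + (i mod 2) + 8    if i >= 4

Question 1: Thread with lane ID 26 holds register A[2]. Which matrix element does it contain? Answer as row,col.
14,4

26: G=6,T=2
[2] (6+8,2*2+0+0) = (14,4)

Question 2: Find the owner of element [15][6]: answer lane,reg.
r=15->g=7,rb=1  c=6->cb=0,t=3,b0=0
L=7*4+3=31  i=0*4+1*2+0=2

31,2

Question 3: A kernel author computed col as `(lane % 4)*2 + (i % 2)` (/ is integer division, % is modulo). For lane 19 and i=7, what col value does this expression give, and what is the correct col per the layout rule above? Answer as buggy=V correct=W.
`(lane % 4)*2 + (i % 2)`[19,7]->7
lane 19->19/4=4, 19 mod 4=3
i=7  r:4+8->12  c:2·3+1+8->15
col: 7 vs 15

buggy=7 correct=15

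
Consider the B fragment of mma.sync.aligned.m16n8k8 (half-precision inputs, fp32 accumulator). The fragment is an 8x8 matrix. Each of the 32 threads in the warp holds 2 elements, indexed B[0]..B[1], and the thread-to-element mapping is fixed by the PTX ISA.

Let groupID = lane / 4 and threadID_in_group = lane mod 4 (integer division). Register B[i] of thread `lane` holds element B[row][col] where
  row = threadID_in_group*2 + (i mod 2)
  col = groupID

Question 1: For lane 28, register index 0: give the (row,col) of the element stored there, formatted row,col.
lane 28=>28/4=7, 28 mod 4=0
i=0  r:2·0+0=>0  c:7

0,7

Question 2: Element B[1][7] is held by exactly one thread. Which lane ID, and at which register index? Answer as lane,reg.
28,1

c=7⇒gr=7  r=1⇒th=0,odd=1
L=7*4+0=28  i=1=1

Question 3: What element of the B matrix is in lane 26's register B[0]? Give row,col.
4,6

26: gr=6,th=2
[0] (2*2+0,6) = (4,6)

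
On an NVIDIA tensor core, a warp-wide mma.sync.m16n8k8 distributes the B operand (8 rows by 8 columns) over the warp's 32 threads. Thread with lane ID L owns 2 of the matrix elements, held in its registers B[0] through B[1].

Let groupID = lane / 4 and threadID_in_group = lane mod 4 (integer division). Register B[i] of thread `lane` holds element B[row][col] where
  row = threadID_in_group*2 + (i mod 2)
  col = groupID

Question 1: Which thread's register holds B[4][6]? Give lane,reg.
c:6=>grp=6  r:4=>tig=2,lo=0
L=6*4+2=26  i=0=0

26,0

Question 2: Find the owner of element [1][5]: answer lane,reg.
20,1

c=5⇒gr=5  r=1⇒th=0,odd=1
L=5*4+0=20  i=1=1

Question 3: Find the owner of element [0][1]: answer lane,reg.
4,0

c=1→G=1  r=0→T=0,p=0
L=1*4+0=4  i=0=0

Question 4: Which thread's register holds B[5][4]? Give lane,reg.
18,1

c=4→G=4  r=5→T=2,p=1
L=4*4+2=18  i=1=1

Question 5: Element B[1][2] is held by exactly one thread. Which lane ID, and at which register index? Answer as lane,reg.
c: 2->gid=2  r: 1->tid=0,i&1=1
L=2*4+0=8  i=1=1

8,1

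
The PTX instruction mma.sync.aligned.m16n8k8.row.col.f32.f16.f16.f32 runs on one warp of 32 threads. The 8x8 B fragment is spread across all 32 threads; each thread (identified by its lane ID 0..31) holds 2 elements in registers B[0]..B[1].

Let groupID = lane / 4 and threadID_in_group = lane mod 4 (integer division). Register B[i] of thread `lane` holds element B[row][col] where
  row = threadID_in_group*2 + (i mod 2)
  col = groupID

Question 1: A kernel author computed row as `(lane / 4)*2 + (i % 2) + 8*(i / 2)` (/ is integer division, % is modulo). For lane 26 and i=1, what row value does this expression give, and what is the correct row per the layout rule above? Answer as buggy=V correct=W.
buggy=13 correct=5

`(lane / 4)*2 + (i % 2) + 8*(i / 2)`[26,1]->13
lane 26: g=6 (26/4), t=2 (26%4)
i=1: r=2*2+1=5, c=g=6
row: 13 vs 5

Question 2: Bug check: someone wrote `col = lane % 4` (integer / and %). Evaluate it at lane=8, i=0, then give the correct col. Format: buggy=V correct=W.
buggy=0 correct=2

`lane % 4`[8,0]⇒0
L=8⇒gr=8>>2=2, th=8&3=0
[0]⇒row 0·2+0=0  col gr=2
col: 0 vs 2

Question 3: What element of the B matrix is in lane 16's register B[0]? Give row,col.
0,4

L=16->g=16>>2=4, t=16&3=0
[0]->row 0·2+0=0  col g=4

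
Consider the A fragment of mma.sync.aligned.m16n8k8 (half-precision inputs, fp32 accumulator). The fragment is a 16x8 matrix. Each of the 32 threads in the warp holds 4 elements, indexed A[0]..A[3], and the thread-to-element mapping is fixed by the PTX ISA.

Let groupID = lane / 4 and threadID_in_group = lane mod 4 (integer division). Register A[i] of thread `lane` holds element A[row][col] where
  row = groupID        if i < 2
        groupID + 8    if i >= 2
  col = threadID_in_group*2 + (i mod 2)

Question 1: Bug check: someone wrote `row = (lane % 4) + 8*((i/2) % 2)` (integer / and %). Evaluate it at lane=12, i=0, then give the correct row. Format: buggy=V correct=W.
buggy=0 correct=3

`(lane % 4) + 8*((i/2) % 2)`[12,0]⇒0
lane 12: gr=3 (12/4), th=0 (12%4)
i=0: r=3+0=3, c=0*2+0=0
row: 0 vs 3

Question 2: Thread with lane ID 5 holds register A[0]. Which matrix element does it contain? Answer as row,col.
1,2

lane 5->5/4=1, 5 mod 4=1
i=0  r:1+0->1  c:2·1+0->2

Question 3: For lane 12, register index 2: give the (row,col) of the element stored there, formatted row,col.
11,0

lane 12: gr=3 (12/4), th=0 (12%4)
i=2: r=3+8=11, c=0*2+0=0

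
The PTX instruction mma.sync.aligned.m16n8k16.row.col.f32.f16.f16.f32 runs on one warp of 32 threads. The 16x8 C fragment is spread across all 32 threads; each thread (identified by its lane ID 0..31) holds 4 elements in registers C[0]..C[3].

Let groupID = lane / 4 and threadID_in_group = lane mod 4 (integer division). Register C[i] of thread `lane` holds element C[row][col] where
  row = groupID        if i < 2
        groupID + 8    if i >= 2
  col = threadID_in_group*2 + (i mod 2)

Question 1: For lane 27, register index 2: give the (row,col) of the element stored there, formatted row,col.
14,6

lane 27⇒27/4=6, 27 mod 4=3
i=2  r:6+8⇒14  c:2·3+0⇒6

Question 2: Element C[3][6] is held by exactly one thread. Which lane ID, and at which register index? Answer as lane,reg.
15,0

r=3⇒gr=3,Rb=0  c=6⇒th=3,odd=0
L=3*4+3=15  i=0*2+0=0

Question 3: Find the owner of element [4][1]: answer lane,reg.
16,1

r=4->g=4,rb=0  c=1->t=0,b0=1
L=4*4+0=16  i=0*2+1=1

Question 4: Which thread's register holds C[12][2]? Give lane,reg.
r=12->g=4,rb=1  c=2->t=1,b0=0
L=4*4+1=17  i=1*2+0=2

17,2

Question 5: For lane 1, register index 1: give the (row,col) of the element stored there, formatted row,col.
lane 1: gr=0 (1/4), th=1 (1%4)
i=1: r=0+0=0, c=1*2+1=3

0,3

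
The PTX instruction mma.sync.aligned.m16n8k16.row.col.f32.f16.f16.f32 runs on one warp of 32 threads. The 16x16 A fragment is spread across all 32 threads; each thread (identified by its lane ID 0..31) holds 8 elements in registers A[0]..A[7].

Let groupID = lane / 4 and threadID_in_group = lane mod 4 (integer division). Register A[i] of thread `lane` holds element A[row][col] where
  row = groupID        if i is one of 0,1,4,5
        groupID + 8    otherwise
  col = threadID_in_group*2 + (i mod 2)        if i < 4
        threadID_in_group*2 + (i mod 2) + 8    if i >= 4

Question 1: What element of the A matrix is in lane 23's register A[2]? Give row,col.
13,6

L=23->gid=23>>2=5, tid=23&3=3
[2]->row 5+8=13  col 3·2+0+0=6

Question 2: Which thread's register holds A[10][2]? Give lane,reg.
r=10⇒gr=2,Rb=1  c=2⇒Cb=0,th=1,odd=0
L=2*4+1=9  i=0*4+1*2+0=2

9,2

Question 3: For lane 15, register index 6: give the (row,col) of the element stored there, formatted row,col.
11,14

lane 15=>15/4=3, 15 mod 4=3
i=6  r:3+8=>11  c:2·3+0+8=>14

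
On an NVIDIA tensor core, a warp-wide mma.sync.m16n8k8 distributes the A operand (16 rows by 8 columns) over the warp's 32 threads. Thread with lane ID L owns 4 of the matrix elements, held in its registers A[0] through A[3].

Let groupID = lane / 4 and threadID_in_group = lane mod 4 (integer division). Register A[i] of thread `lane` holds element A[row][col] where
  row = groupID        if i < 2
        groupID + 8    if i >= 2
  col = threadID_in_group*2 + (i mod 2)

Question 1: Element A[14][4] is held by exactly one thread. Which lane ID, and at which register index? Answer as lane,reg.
26,2

r: 14->gid=6,r8=1  c: 4->tid=2,i&1=0
L=6*4+2=26  i=1*2+0=2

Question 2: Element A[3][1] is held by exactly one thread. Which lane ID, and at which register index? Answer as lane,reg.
r=3⇒gr=3,Rb=0  c=1⇒th=0,odd=1
L=3*4+0=12  i=0*2+1=1

12,1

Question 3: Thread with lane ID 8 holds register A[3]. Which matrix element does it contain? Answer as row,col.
10,1

lane 8: grp=2 (8/4), tig=0 (8%4)
i=3: r=2+8=10, c=0*2+1=1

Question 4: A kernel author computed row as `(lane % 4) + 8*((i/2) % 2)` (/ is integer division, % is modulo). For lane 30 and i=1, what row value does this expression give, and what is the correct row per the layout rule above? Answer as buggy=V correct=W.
`(lane % 4) + 8*((i/2) % 2)`[30,1]⇒2
lane 30: gr=7 (30/4), th=2 (30%4)
i=1: r=7+0=7, c=2*2+1=5
row: 2 vs 7

buggy=2 correct=7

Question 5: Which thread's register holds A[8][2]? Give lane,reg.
r=8->g=0,rb=1  c=2->t=1,b0=0
L=0*4+1=1  i=1*2+0=2

1,2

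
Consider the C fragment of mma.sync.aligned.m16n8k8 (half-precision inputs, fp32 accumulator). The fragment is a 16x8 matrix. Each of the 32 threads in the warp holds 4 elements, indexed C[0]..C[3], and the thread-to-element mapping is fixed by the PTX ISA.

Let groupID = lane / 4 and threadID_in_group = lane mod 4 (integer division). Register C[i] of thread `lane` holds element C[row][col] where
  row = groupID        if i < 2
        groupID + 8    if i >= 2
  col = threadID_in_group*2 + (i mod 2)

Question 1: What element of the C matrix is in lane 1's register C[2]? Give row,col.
8,2

lane 1: G=0 (1/4), T=1 (1%4)
i=2: r=0+8=8, c=1*2+0=2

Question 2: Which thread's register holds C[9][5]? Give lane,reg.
6,3

r=9->g=1,rb=1  c=5->t=2,b0=1
L=1*4+2=6  i=1*2+1=3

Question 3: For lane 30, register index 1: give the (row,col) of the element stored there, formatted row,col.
7,5

L=30->gid=30>>2=7, tid=30&3=2
[1]->row 7+0=7  col 2·2+1=5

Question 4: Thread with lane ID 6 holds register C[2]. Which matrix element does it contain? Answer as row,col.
lane 6->6/4=1, 6 mod 4=2
i=2  r:1+8->9  c:2·2+0->4

9,4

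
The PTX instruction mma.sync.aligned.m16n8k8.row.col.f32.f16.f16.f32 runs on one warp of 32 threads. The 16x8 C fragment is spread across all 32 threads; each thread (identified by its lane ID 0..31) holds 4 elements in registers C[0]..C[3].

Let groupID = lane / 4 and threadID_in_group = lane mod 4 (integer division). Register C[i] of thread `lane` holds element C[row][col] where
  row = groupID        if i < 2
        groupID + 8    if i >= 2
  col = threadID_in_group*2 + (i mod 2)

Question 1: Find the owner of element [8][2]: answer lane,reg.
r:8=>grp=0,rB=1  c:2=>tig=1,lo=0
L=0*4+1=1  i=1*2+0=2

1,2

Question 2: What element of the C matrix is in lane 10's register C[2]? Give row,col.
10: grp=2,tig=2
[2] (2+8,2*2+0) = (10,4)

10,4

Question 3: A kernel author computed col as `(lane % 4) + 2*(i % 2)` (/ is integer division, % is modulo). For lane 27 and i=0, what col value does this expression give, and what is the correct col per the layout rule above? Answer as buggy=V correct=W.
`(lane % 4) + 2*(i % 2)`[27,0]→3
L=27→G=27>>2=6, T=27&3=3
[0]→row 6+0=6  col 3·2+0=6
col: 3 vs 6

buggy=3 correct=6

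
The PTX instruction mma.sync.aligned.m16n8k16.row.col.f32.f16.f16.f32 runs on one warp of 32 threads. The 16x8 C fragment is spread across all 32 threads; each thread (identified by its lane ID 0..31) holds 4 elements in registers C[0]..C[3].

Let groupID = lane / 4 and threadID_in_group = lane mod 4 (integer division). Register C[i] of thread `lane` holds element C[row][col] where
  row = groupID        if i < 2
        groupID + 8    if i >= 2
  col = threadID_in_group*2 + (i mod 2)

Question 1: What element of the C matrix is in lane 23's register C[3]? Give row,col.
13,7

lane 23: grp=5 (23/4), tig=3 (23%4)
i=3: r=5+8=13, c=3*2+1=7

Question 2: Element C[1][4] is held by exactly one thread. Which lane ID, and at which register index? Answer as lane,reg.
6,0

r=1->g=1,rb=0  c=4->t=2,b0=0
L=1*4+2=6  i=0*2+0=0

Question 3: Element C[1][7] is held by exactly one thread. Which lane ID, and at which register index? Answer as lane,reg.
7,1

r=1⇒gr=1,Rb=0  c=7⇒th=3,odd=1
L=1*4+3=7  i=0*2+1=1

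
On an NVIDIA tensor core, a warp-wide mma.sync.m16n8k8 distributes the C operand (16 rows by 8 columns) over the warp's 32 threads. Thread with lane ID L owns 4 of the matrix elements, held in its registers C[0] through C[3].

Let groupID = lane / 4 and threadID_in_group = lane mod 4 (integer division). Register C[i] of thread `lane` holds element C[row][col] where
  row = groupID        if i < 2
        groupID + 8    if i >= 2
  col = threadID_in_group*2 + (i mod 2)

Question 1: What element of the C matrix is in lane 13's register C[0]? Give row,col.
3,2

13: gid=3,tid=1
[0] (3+0,1*2+0) = (3,2)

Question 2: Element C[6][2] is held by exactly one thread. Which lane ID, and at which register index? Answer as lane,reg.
25,0

r:6=>grp=6,rB=0  c:2=>tig=1,lo=0
L=6*4+1=25  i=0*2+0=0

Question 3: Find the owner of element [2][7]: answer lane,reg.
11,1

r:2=>grp=2,rB=0  c:7=>tig=3,lo=1
L=2*4+3=11  i=0*2+1=1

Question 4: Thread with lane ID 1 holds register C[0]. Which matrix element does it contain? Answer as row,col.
0,2

L=1⇒gr=1>>2=0, th=1&3=1
[0]⇒row 0+0=0  col 1·2+0=2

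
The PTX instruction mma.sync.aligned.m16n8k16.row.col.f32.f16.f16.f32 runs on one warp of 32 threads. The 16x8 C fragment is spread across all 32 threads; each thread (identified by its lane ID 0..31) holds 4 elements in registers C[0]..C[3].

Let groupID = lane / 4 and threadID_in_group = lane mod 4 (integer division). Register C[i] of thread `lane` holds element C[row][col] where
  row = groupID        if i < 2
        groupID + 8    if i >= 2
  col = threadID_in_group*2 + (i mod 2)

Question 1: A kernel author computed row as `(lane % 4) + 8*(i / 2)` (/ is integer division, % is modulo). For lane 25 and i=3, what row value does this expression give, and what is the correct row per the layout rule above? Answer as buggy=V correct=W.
`(lane % 4) + 8*(i / 2)`[25,3]->9
lane 25: g=6 (25/4), t=1 (25%4)
i=3: r=6+8=14, c=1*2+1=3
row: 9 vs 14

buggy=9 correct=14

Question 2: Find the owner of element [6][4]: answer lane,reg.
r=6->g=6,rb=0  c=4->t=2,b0=0
L=6*4+2=26  i=0*2+0=0

26,0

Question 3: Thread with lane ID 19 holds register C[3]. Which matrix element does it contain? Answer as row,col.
L=19=>grp=19>>2=4, tig=19&3=3
[3]=>row 4+8=12  col 3·2+1=7

12,7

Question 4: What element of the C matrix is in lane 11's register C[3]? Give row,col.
L=11=>grp=11>>2=2, tig=11&3=3
[3]=>row 2+8=10  col 3·2+1=7

10,7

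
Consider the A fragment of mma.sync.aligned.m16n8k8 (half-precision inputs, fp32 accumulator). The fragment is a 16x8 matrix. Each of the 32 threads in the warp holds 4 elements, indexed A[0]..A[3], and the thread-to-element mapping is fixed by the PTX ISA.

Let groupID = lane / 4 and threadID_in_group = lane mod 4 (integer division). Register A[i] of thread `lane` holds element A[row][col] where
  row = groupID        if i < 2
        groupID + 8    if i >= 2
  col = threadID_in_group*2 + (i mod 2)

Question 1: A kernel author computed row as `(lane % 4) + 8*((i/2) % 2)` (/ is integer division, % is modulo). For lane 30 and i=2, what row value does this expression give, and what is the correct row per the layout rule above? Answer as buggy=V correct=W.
buggy=10 correct=15

`(lane % 4) + 8*((i/2) % 2)`[30,2]=>10
lane 30=>30/4=7, 30 mod 4=2
i=2  r:7+8=>15  c:2·2+0=>4
row: 10 vs 15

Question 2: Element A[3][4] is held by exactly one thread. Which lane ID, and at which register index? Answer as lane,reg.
14,0

r:3=>grp=3,rB=0  c:4=>tig=2,lo=0
L=3*4+2=14  i=0*2+0=0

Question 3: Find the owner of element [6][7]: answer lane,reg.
r: 6->gid=6,r8=0  c: 7->tid=3,i&1=1
L=6*4+3=27  i=0*2+1=1

27,1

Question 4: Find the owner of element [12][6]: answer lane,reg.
19,2

r=12→G=4,rhi=1  c=6→T=3,p=0
L=4*4+3=19  i=1*2+0=2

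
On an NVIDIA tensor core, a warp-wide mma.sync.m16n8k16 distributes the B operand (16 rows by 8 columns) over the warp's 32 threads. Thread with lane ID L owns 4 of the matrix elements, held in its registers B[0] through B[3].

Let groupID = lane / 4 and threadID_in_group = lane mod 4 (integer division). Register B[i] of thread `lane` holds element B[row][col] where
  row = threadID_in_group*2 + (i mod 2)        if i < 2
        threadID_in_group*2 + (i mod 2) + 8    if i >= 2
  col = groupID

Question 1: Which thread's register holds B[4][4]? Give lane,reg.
c=4->g=4  r=4->rb=0,t=2,b0=0
L=4*4+2=18  i=0*2+0=0

18,0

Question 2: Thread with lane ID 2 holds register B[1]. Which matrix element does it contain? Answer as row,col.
lane 2->2/4=0, 2 mod 4=2
i=1  r:2·2+1+0->5  c:0

5,0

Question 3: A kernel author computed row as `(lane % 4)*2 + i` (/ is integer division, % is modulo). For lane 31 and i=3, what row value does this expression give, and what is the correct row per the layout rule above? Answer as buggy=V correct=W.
`(lane % 4)*2 + i`[31,3]=>9
31: grp=7,tig=3
[3] (3*2+1+8,7) = (15,7)
row: 9 vs 15

buggy=9 correct=15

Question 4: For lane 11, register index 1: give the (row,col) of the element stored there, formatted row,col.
7,2

lane 11=>11/4=2, 11 mod 4=3
i=1  r:2·3+1+0=>7  c:2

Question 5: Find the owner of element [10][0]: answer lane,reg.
1,2

c=0→G=0  r=10→rhi=1,T=1,p=0
L=0*4+1=1  i=1*2+0=2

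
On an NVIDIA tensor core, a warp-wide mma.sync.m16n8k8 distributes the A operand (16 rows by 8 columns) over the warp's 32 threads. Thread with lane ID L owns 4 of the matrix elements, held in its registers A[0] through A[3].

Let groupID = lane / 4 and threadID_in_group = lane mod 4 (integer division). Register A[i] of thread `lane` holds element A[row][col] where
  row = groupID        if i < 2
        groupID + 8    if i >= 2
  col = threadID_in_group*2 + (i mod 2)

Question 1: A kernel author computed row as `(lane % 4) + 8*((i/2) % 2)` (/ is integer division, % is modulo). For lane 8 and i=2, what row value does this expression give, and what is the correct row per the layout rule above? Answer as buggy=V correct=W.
buggy=8 correct=10

`(lane % 4) + 8*((i/2) % 2)`[8,2]->8
8: g=2,t=0
[2] (2+8,0*2+0) = (10,0)
row: 8 vs 10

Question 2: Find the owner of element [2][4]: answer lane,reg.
10,0

r=2→G=2,rhi=0  c=4→T=2,p=0
L=2*4+2=10  i=0*2+0=0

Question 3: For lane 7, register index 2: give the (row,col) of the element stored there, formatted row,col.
9,6

7: gr=1,th=3
[2] (1+8,3*2+0) = (9,6)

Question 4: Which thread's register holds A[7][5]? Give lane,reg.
r: 7->gid=7,r8=0  c: 5->tid=2,i&1=1
L=7*4+2=30  i=0*2+1=1

30,1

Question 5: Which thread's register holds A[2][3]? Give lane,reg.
9,1

r=2→G=2,rhi=0  c=3→T=1,p=1
L=2*4+1=9  i=0*2+1=1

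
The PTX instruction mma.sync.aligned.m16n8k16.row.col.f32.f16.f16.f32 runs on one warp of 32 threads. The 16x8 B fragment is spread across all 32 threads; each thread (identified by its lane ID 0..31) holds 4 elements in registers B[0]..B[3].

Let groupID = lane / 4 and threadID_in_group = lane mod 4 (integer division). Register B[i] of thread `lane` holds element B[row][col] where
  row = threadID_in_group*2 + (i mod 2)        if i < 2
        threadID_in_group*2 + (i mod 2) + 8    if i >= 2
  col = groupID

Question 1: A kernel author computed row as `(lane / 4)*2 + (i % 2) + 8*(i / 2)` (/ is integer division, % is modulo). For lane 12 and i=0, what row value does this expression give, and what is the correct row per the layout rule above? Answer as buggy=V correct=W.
buggy=6 correct=0

`(lane / 4)*2 + (i % 2) + 8*(i / 2)`[12,0]->6
lane 12: gid=3 (12/4), tid=0 (12%4)
i=0: r=0*2+0+0=0, c=gid=3
row: 6 vs 0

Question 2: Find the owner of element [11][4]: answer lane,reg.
c:4=>grp=4  r:11=>rB=1,tig=1,lo=1
L=4*4+1=17  i=1*2+1=3

17,3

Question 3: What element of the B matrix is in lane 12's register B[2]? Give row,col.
L=12=>grp=12>>2=3, tig=12&3=0
[2]=>row 0·2+0+8=8  col grp=3

8,3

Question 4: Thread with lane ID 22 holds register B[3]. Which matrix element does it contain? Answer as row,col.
lane 22: grp=5 (22/4), tig=2 (22%4)
i=3: r=2*2+1+8=13, c=grp=5

13,5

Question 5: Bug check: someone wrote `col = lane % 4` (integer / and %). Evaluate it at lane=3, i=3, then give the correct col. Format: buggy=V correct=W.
buggy=3 correct=0

`lane % 4`[3,3]->3
lane 3: gid=0 (3/4), tid=3 (3%4)
i=3: r=3*2+1+8=15, c=gid=0
col: 3 vs 0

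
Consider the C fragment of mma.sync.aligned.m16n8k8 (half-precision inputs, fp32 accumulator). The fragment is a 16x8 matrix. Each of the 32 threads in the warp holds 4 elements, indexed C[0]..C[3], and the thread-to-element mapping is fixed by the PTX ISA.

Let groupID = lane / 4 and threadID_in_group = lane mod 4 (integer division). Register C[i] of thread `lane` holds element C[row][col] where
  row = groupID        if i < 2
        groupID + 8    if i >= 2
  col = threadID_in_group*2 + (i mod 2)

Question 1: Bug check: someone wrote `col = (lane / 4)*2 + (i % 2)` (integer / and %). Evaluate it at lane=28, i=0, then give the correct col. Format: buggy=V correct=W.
buggy=14 correct=0

`(lane / 4)*2 + (i % 2)`[28,0]→14
L=28→G=28>>2=7, T=28&3=0
[0]→row 7+0=7  col 0·2+0=0
col: 14 vs 0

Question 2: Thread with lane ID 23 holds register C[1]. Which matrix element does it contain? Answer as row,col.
5,7

lane 23: gid=5 (23/4), tid=3 (23%4)
i=1: r=5+0=5, c=3*2+1=7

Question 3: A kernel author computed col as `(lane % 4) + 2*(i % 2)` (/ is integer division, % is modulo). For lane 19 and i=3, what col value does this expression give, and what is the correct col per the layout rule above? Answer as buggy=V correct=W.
buggy=5 correct=7

`(lane % 4) + 2*(i % 2)`[19,3]=>5
L=19=>grp=19>>2=4, tig=19&3=3
[3]=>row 4+8=12  col 3·2+1=7
col: 5 vs 7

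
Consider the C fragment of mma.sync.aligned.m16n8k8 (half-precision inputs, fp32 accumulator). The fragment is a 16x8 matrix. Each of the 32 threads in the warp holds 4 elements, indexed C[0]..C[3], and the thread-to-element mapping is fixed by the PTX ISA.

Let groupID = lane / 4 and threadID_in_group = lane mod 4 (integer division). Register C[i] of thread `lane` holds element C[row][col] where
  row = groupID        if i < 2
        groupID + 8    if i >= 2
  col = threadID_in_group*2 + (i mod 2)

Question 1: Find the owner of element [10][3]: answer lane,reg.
r=10⇒gr=2,Rb=1  c=3⇒th=1,odd=1
L=2*4+1=9  i=1*2+1=3

9,3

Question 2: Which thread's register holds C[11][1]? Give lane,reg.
r: 11->gid=3,r8=1  c: 1->tid=0,i&1=1
L=3*4+0=12  i=1*2+1=3

12,3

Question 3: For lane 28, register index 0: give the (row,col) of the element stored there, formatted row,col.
L=28⇒gr=28>>2=7, th=28&3=0
[0]⇒row 7+0=7  col 0·2+0=0

7,0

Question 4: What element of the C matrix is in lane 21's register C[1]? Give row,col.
5,3

lane 21: gid=5 (21/4), tid=1 (21%4)
i=1: r=5+0=5, c=1*2+1=3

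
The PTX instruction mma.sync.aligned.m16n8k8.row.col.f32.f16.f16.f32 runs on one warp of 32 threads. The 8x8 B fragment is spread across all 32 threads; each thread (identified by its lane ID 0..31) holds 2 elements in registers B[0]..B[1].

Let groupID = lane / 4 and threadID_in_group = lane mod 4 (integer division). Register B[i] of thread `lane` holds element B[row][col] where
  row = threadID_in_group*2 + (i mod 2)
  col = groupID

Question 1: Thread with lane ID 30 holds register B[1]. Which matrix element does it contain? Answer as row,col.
lane 30->30/4=7, 30 mod 4=2
i=1  r:2·2+1->5  c:7

5,7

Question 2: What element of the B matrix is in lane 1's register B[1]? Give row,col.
3,0

lane 1→1/4=0, 1 mod 4=1
i=1  r:2·1+1→3  c:0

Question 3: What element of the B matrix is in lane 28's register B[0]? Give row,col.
L=28->g=28>>2=7, t=28&3=0
[0]->row 0·2+0=0  col g=7

0,7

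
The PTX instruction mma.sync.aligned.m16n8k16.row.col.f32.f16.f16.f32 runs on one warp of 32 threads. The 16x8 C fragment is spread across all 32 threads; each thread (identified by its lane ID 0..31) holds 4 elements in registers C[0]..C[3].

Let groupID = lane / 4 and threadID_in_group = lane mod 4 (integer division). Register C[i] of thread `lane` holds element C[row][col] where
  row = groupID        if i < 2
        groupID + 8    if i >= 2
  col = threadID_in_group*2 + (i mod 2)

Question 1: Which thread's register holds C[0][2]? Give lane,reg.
1,0

r=0->g=0,rb=0  c=2->t=1,b0=0
L=0*4+1=1  i=0*2+0=0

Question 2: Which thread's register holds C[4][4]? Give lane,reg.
18,0

r:4=>grp=4,rB=0  c:4=>tig=2,lo=0
L=4*4+2=18  i=0*2+0=0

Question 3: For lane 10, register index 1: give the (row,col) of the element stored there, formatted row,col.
2,5

lane 10: gid=2 (10/4), tid=2 (10%4)
i=1: r=2+0=2, c=2*2+1=5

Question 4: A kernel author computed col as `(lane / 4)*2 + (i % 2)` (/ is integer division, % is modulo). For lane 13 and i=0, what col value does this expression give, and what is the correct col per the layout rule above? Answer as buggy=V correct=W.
`(lane / 4)*2 + (i % 2)`[13,0]->6
L=13->gid=13>>2=3, tid=13&3=1
[0]->row 3+0=3  col 1·2+0=2
col: 6 vs 2

buggy=6 correct=2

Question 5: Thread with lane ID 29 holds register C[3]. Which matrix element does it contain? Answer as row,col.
15,3

lane 29→29/4=7, 29 mod 4=1
i=3  r:7+8→15  c:2·1+1→3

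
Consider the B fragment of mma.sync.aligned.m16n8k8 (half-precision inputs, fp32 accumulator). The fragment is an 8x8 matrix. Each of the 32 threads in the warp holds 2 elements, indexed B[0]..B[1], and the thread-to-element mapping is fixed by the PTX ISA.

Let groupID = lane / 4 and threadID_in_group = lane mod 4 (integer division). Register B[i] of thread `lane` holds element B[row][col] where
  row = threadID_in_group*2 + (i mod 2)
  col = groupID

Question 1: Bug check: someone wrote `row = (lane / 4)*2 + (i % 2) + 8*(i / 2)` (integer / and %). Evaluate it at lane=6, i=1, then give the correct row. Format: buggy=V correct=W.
`(lane / 4)*2 + (i % 2) + 8*(i / 2)`[6,1]→3
L=6→G=6>>2=1, T=6&3=2
[1]→row 2·2+1=5  col G=1
row: 3 vs 5

buggy=3 correct=5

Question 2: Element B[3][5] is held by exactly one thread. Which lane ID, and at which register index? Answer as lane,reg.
c:5=>grp=5  r:3=>tig=1,lo=1
L=5*4+1=21  i=1=1

21,1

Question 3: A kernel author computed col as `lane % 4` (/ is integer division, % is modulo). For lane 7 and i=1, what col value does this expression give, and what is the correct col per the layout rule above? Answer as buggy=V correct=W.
`lane % 4`[7,1]⇒3
lane 7: gr=1 (7/4), th=3 (7%4)
i=1: r=3*2+1=7, c=gr=1
col: 3 vs 1

buggy=3 correct=1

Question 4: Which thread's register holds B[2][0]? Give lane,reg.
c=0⇒gr=0  r=2⇒th=1,odd=0
L=0*4+1=1  i=0=0

1,0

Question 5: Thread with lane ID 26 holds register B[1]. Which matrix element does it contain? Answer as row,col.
lane 26: G=6 (26/4), T=2 (26%4)
i=1: r=2*2+1=5, c=G=6

5,6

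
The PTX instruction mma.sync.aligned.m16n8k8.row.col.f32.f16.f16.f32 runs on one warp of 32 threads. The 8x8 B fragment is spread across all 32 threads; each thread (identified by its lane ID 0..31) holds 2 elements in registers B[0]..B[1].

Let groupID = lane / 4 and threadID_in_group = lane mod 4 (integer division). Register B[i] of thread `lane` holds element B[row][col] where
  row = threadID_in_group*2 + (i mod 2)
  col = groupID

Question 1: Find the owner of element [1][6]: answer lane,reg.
c=6⇒gr=6  r=1⇒th=0,odd=1
L=6*4+0=24  i=1=1

24,1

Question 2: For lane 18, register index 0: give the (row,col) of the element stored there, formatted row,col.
4,4

lane 18->18/4=4, 18 mod 4=2
i=0  r:2·2+0->4  c:4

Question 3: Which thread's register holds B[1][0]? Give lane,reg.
0,1

c=0→G=0  r=1→T=0,p=1
L=0*4+0=0  i=1=1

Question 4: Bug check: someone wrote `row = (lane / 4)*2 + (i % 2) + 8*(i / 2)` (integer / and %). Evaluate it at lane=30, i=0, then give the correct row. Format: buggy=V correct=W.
`(lane / 4)*2 + (i % 2) + 8*(i / 2)`[30,0]→14
lane 30→30/4=7, 30 mod 4=2
i=0  r:2·2+0→4  c:7
row: 14 vs 4

buggy=14 correct=4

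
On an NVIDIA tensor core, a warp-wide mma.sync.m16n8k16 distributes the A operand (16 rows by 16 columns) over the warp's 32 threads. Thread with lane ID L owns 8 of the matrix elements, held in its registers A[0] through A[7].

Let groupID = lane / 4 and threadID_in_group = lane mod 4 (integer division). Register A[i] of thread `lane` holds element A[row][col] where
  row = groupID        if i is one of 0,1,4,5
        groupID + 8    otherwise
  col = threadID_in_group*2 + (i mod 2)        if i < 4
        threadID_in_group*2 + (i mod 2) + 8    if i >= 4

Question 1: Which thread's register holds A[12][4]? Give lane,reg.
18,2

r=12->g=4,rb=1  c=4->cb=0,t=2,b0=0
L=4*4+2=18  i=0*4+1*2+0=2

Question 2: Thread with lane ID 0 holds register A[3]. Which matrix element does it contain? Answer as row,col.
8,1

lane 0→0/4=0, 0 mod 4=0
i=3  r:0+8→8  c:2·0+1+0→1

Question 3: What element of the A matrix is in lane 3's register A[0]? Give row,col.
lane 3→3/4=0, 3 mod 4=3
i=0  r:0+0→0  c:2·3+0+0→6

0,6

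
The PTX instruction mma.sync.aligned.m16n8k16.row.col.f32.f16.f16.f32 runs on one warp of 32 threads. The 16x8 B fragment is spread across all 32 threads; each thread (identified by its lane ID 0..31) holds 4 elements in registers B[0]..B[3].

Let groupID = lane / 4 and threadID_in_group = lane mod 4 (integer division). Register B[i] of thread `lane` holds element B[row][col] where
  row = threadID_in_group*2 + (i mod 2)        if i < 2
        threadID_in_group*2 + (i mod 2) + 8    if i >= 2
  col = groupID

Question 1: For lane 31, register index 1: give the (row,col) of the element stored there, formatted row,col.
31: g=7,t=3
[1] (3*2+1+0,7) = (7,7)

7,7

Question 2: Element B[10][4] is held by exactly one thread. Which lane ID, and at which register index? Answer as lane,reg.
c=4→G=4  r=10→rhi=1,T=1,p=0
L=4*4+1=17  i=1*2+0=2

17,2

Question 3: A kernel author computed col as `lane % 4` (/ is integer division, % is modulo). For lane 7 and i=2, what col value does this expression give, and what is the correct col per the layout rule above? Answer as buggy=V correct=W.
`lane % 4`[7,2]=>3
lane 7=>7/4=1, 7 mod 4=3
i=2  r:2·3+0+8=>14  c:1
col: 3 vs 1

buggy=3 correct=1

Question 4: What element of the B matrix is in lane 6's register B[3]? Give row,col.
13,1

L=6→G=6>>2=1, T=6&3=2
[3]→row 2·2+1+8=13  col G=1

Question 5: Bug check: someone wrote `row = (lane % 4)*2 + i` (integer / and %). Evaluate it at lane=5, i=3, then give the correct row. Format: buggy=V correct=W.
buggy=5 correct=11

`(lane % 4)*2 + i`[5,3]=>5
L=5=>grp=5>>2=1, tig=5&3=1
[3]=>row 1·2+1+8=11  col grp=1
row: 5 vs 11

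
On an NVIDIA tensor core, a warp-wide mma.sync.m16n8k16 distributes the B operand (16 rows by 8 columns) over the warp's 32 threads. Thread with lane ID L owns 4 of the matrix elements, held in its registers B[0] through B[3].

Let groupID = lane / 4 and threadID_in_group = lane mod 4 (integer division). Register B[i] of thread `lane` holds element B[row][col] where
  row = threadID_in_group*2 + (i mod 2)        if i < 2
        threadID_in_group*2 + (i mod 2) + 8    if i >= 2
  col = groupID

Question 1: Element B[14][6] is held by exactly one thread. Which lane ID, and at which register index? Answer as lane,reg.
c: 6->gid=6  r: 14->r8=1,tid=3,i&1=0
L=6*4+3=27  i=1*2+0=2

27,2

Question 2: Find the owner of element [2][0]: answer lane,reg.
c: 0->gid=0  r: 2->r8=0,tid=1,i&1=0
L=0*4+1=1  i=0*2+0=0

1,0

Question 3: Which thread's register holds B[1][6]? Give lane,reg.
c=6->g=6  r=1->rb=0,t=0,b0=1
L=6*4+0=24  i=0*2+1=1

24,1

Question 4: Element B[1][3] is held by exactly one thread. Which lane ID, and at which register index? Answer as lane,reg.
12,1

c=3->g=3  r=1->rb=0,t=0,b0=1
L=3*4+0=12  i=0*2+1=1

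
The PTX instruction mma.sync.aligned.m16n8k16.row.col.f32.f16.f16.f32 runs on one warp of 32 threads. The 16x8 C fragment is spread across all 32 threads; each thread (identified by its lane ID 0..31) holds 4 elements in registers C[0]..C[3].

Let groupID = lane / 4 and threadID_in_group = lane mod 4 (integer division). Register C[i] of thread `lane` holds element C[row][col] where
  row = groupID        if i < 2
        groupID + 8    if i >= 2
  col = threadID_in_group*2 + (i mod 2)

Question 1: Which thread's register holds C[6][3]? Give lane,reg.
r=6⇒gr=6,Rb=0  c=3⇒th=1,odd=1
L=6*4+1=25  i=0*2+1=1

25,1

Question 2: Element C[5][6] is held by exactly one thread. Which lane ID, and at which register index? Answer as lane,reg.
23,0

r=5→G=5,rhi=0  c=6→T=3,p=0
L=5*4+3=23  i=0*2+0=0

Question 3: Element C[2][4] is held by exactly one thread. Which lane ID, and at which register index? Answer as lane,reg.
10,0

r=2→G=2,rhi=0  c=4→T=2,p=0
L=2*4+2=10  i=0*2+0=0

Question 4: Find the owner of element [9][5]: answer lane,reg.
6,3

r: 9->gid=1,r8=1  c: 5->tid=2,i&1=1
L=1*4+2=6  i=1*2+1=3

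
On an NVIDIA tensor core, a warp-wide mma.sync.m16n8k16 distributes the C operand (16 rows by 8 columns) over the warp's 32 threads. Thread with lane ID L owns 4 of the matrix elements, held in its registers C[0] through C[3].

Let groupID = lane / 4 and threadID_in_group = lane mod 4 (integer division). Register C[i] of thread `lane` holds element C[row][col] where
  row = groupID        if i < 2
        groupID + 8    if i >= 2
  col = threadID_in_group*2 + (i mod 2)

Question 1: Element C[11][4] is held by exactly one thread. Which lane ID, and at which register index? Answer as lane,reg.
r=11⇒gr=3,Rb=1  c=4⇒th=2,odd=0
L=3*4+2=14  i=1*2+0=2

14,2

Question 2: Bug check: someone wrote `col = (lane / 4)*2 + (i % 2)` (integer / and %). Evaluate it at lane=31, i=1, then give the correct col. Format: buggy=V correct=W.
buggy=15 correct=7

`(lane / 4)*2 + (i % 2)`[31,1]->15
31: g=7,t=3
[1] (7+0,3*2+1) = (7,7)
col: 15 vs 7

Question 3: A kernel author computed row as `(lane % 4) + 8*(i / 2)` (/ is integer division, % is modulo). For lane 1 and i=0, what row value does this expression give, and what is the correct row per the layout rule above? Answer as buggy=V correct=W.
buggy=1 correct=0

`(lane % 4) + 8*(i / 2)`[1,0]→1
lane 1: G=0 (1/4), T=1 (1%4)
i=0: r=0+0=0, c=1*2+0=2
row: 1 vs 0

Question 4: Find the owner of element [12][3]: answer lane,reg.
r=12→G=4,rhi=1  c=3→T=1,p=1
L=4*4+1=17  i=1*2+1=3

17,3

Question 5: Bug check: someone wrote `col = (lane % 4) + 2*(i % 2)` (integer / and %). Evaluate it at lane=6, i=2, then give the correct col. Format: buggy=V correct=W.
buggy=2 correct=4

`(lane % 4) + 2*(i % 2)`[6,2]=>2
lane 6: grp=1 (6/4), tig=2 (6%4)
i=2: r=1+8=9, c=2*2+0=4
col: 2 vs 4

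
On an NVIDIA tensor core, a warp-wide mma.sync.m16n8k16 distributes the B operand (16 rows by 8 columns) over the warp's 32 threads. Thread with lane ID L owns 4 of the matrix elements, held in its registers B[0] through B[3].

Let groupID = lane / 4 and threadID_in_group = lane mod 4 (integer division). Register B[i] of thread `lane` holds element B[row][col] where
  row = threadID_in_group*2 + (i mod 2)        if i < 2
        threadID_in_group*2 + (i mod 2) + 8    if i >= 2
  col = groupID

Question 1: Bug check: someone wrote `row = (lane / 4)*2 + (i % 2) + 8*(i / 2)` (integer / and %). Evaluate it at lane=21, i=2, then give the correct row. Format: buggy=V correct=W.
buggy=18 correct=10

`(lane / 4)*2 + (i % 2) + 8*(i / 2)`[21,2]⇒18
21: gr=5,th=1
[2] (1*2+0+8,5) = (10,5)
row: 18 vs 10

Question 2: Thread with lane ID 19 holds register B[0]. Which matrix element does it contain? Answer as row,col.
19: gid=4,tid=3
[0] (3*2+0+0,4) = (6,4)

6,4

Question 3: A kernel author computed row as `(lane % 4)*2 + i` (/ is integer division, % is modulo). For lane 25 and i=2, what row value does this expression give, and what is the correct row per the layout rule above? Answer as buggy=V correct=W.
`(lane % 4)*2 + i`[25,2]⇒4
L=25⇒gr=25>>2=6, th=25&3=1
[2]⇒row 1·2+0+8=10  col gr=6
row: 4 vs 10

buggy=4 correct=10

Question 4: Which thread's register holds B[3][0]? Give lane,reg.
1,1

c=0⇒gr=0  r=3⇒Rb=0,th=1,odd=1
L=0*4+1=1  i=0*2+1=1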